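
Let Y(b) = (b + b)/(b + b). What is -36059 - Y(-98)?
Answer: -36060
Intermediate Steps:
Y(b) = 1 (Y(b) = (2*b)/((2*b)) = (2*b)*(1/(2*b)) = 1)
-36059 - Y(-98) = -36059 - 1*1 = -36059 - 1 = -36060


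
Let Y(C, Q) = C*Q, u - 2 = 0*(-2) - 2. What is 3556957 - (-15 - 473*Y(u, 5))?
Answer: 3556972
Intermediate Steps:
u = 0 (u = 2 + (0*(-2) - 2) = 2 + (0 - 2) = 2 - 2 = 0)
3556957 - (-15 - 473*Y(u, 5)) = 3556957 - (-15 - 0*5) = 3556957 - (-15 - 473*0) = 3556957 - (-15 + 0) = 3556957 - 1*(-15) = 3556957 + 15 = 3556972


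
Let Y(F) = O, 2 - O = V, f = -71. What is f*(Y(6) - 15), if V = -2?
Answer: 781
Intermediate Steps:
O = 4 (O = 2 - 1*(-2) = 2 + 2 = 4)
Y(F) = 4
f*(Y(6) - 15) = -71*(4 - 15) = -71*(-11) = 781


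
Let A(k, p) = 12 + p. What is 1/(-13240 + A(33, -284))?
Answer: -1/13512 ≈ -7.4008e-5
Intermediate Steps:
1/(-13240 + A(33, -284)) = 1/(-13240 + (12 - 284)) = 1/(-13240 - 272) = 1/(-13512) = -1/13512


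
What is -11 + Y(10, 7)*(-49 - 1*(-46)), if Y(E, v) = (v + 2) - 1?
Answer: -35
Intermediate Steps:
Y(E, v) = 1 + v (Y(E, v) = (2 + v) - 1 = 1 + v)
-11 + Y(10, 7)*(-49 - 1*(-46)) = -11 + (1 + 7)*(-49 - 1*(-46)) = -11 + 8*(-49 + 46) = -11 + 8*(-3) = -11 - 24 = -35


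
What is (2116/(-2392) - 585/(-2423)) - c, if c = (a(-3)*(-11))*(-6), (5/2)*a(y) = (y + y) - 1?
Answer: 58007557/314990 ≈ 184.16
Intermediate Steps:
a(y) = -⅖ + 4*y/5 (a(y) = 2*((y + y) - 1)/5 = 2*(2*y - 1)/5 = 2*(-1 + 2*y)/5 = -⅖ + 4*y/5)
c = -924/5 (c = ((-⅖ + (⅘)*(-3))*(-11))*(-6) = ((-⅖ - 12/5)*(-11))*(-6) = -14/5*(-11)*(-6) = (154/5)*(-6) = -924/5 ≈ -184.80)
(2116/(-2392) - 585/(-2423)) - c = (2116/(-2392) - 585/(-2423)) - 1*(-924/5) = (2116*(-1/2392) - 585*(-1/2423)) + 924/5 = (-23/26 + 585/2423) + 924/5 = -40519/62998 + 924/5 = 58007557/314990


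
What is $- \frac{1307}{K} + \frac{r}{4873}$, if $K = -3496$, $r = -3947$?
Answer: $- \frac{7429701}{17036008} \approx -0.43612$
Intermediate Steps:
$- \frac{1307}{K} + \frac{r}{4873} = - \frac{1307}{-3496} - \frac{3947}{4873} = \left(-1307\right) \left(- \frac{1}{3496}\right) - \frac{3947}{4873} = \frac{1307}{3496} - \frac{3947}{4873} = - \frac{7429701}{17036008}$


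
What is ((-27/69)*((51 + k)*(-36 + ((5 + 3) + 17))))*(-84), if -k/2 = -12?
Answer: -623700/23 ≈ -27117.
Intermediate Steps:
k = 24 (k = -2*(-12) = 24)
((-27/69)*((51 + k)*(-36 + ((5 + 3) + 17))))*(-84) = ((-27/69)*((51 + 24)*(-36 + ((5 + 3) + 17))))*(-84) = ((-27*1/69)*(75*(-36 + (8 + 17))))*(-84) = -675*(-36 + 25)/23*(-84) = -675*(-11)/23*(-84) = -9/23*(-825)*(-84) = (7425/23)*(-84) = -623700/23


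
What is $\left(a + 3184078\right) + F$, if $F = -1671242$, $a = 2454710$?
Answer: $3967546$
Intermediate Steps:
$\left(a + 3184078\right) + F = \left(2454710 + 3184078\right) - 1671242 = 5638788 - 1671242 = 3967546$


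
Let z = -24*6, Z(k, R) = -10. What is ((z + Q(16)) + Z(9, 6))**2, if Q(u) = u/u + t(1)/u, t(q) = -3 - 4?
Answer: 6027025/256 ≈ 23543.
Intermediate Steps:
t(q) = -7
z = -144
Q(u) = 1 - 7/u (Q(u) = u/u - 7/u = 1 - 7/u)
((z + Q(16)) + Z(9, 6))**2 = ((-144 + (-7 + 16)/16) - 10)**2 = ((-144 + (1/16)*9) - 10)**2 = ((-144 + 9/16) - 10)**2 = (-2295/16 - 10)**2 = (-2455/16)**2 = 6027025/256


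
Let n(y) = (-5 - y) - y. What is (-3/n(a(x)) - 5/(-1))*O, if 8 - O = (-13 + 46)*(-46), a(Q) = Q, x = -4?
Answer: 6104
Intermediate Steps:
n(y) = -5 - 2*y
O = 1526 (O = 8 - (-13 + 46)*(-46) = 8 - 33*(-46) = 8 - 1*(-1518) = 8 + 1518 = 1526)
(-3/n(a(x)) - 5/(-1))*O = (-3/(-5 - 2*(-4)) - 5/(-1))*1526 = (-3/(-5 + 8) - 5*(-1))*1526 = (-3/3 + 5)*1526 = (-3*⅓ + 5)*1526 = (-1 + 5)*1526 = 4*1526 = 6104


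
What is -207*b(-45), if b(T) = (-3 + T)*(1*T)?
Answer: -447120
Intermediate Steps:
b(T) = T*(-3 + T) (b(T) = (-3 + T)*T = T*(-3 + T))
-207*b(-45) = -(-9315)*(-3 - 45) = -(-9315)*(-48) = -207*2160 = -447120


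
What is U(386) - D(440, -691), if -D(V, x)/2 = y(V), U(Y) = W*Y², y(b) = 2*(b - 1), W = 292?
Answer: 43508588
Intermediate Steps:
y(b) = -2 + 2*b (y(b) = 2*(-1 + b) = -2 + 2*b)
U(Y) = 292*Y²
D(V, x) = 4 - 4*V (D(V, x) = -2*(-2 + 2*V) = 4 - 4*V)
U(386) - D(440, -691) = 292*386² - (4 - 4*440) = 292*148996 - (4 - 1760) = 43506832 - 1*(-1756) = 43506832 + 1756 = 43508588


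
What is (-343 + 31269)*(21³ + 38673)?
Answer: 1482406884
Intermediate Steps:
(-343 + 31269)*(21³ + 38673) = 30926*(9261 + 38673) = 30926*47934 = 1482406884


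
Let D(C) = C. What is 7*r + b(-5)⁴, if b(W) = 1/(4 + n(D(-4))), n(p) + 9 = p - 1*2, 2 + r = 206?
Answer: 20907349/14641 ≈ 1428.0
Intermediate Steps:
r = 204 (r = -2 + 206 = 204)
n(p) = -11 + p (n(p) = -9 + (p - 1*2) = -9 + (p - 2) = -9 + (-2 + p) = -11 + p)
b(W) = -1/11 (b(W) = 1/(4 + (-11 - 4)) = 1/(4 - 15) = 1/(-11) = -1/11)
7*r + b(-5)⁴ = 7*204 + (-1/11)⁴ = 1428 + 1/14641 = 20907349/14641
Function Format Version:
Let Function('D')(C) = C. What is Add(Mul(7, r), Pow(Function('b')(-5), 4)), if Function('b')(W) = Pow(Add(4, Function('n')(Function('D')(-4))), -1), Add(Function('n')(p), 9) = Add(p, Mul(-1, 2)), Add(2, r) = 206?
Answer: Rational(20907349, 14641) ≈ 1428.0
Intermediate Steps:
r = 204 (r = Add(-2, 206) = 204)
Function('n')(p) = Add(-11, p) (Function('n')(p) = Add(-9, Add(p, Mul(-1, 2))) = Add(-9, Add(p, -2)) = Add(-9, Add(-2, p)) = Add(-11, p))
Function('b')(W) = Rational(-1, 11) (Function('b')(W) = Pow(Add(4, Add(-11, -4)), -1) = Pow(Add(4, -15), -1) = Pow(-11, -1) = Rational(-1, 11))
Add(Mul(7, r), Pow(Function('b')(-5), 4)) = Add(Mul(7, 204), Pow(Rational(-1, 11), 4)) = Add(1428, Rational(1, 14641)) = Rational(20907349, 14641)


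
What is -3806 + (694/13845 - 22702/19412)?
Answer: -511599062051/134379570 ≈ -3807.1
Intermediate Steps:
-3806 + (694/13845 - 22702/19412) = -3806 + (694*(1/13845) - 22702*1/19412) = -3806 + (694/13845 - 11351/9706) = -3806 - 150418631/134379570 = -511599062051/134379570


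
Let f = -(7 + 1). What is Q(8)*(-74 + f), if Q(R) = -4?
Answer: 328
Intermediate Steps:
f = -8 (f = -1*8 = -8)
Q(8)*(-74 + f) = -4*(-74 - 8) = -4*(-82) = 328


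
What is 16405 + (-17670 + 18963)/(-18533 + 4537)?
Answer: 229603087/13996 ≈ 16405.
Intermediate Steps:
16405 + (-17670 + 18963)/(-18533 + 4537) = 16405 + 1293/(-13996) = 16405 + 1293*(-1/13996) = 16405 - 1293/13996 = 229603087/13996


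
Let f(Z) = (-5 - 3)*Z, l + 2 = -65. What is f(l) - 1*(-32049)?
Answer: 32585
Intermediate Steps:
l = -67 (l = -2 - 65 = -67)
f(Z) = -8*Z
f(l) - 1*(-32049) = -8*(-67) - 1*(-32049) = 536 + 32049 = 32585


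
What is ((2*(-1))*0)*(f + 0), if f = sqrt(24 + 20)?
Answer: 0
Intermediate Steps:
f = 2*sqrt(11) (f = sqrt(44) = 2*sqrt(11) ≈ 6.6332)
((2*(-1))*0)*(f + 0) = ((2*(-1))*0)*(2*sqrt(11) + 0) = (-2*0)*(2*sqrt(11)) = 0*(2*sqrt(11)) = 0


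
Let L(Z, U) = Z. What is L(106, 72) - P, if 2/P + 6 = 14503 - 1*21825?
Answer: 388385/3664 ≈ 106.00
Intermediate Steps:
P = -1/3664 (P = 2/(-6 + (14503 - 1*21825)) = 2/(-6 + (14503 - 21825)) = 2/(-6 - 7322) = 2/(-7328) = 2*(-1/7328) = -1/3664 ≈ -0.00027293)
L(106, 72) - P = 106 - 1*(-1/3664) = 106 + 1/3664 = 388385/3664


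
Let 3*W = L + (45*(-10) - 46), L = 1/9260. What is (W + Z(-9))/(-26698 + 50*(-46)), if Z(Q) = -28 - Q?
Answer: 5120779/805564440 ≈ 0.0063568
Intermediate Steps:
L = 1/9260 ≈ 0.00010799
W = -4592959/27780 (W = (1/9260 + (45*(-10) - 46))/3 = (1/9260 + (-450 - 46))/3 = (1/9260 - 496)/3 = (1/3)*(-4592959/9260) = -4592959/27780 ≈ -165.33)
(W + Z(-9))/(-26698 + 50*(-46)) = (-4592959/27780 + (-28 - 1*(-9)))/(-26698 + 50*(-46)) = (-4592959/27780 + (-28 + 9))/(-26698 - 2300) = (-4592959/27780 - 19)/(-28998) = -5120779/27780*(-1/28998) = 5120779/805564440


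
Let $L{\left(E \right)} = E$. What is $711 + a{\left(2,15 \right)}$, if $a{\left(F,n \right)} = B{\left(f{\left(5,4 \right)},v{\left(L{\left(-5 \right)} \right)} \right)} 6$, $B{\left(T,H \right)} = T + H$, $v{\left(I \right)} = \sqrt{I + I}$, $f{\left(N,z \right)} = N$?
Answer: $741 + 6 i \sqrt{10} \approx 741.0 + 18.974 i$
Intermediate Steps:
$v{\left(I \right)} = \sqrt{2} \sqrt{I}$ ($v{\left(I \right)} = \sqrt{2 I} = \sqrt{2} \sqrt{I}$)
$B{\left(T,H \right)} = H + T$
$a{\left(F,n \right)} = 30 + 6 i \sqrt{10}$ ($a{\left(F,n \right)} = \left(\sqrt{2} \sqrt{-5} + 5\right) 6 = \left(\sqrt{2} i \sqrt{5} + 5\right) 6 = \left(i \sqrt{10} + 5\right) 6 = \left(5 + i \sqrt{10}\right) 6 = 30 + 6 i \sqrt{10}$)
$711 + a{\left(2,15 \right)} = 711 + \left(30 + 6 i \sqrt{10}\right) = 741 + 6 i \sqrt{10}$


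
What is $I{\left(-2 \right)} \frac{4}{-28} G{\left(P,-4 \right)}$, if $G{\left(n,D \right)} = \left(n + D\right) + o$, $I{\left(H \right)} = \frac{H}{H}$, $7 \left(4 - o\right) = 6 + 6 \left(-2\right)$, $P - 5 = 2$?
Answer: $- \frac{55}{49} \approx -1.1224$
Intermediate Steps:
$P = 7$ ($P = 5 + 2 = 7$)
$o = \frac{34}{7}$ ($o = 4 - \frac{6 + 6 \left(-2\right)}{7} = 4 - \frac{6 - 12}{7} = 4 - - \frac{6}{7} = 4 + \frac{6}{7} = \frac{34}{7} \approx 4.8571$)
$I{\left(H \right)} = 1$
$G{\left(n,D \right)} = \frac{34}{7} + D + n$ ($G{\left(n,D \right)} = \left(n + D\right) + \frac{34}{7} = \left(D + n\right) + \frac{34}{7} = \frac{34}{7} + D + n$)
$I{\left(-2 \right)} \frac{4}{-28} G{\left(P,-4 \right)} = 1 \frac{4}{-28} \left(\frac{34}{7} - 4 + 7\right) = 1 \cdot 4 \left(- \frac{1}{28}\right) \frac{55}{7} = 1 \left(- \frac{1}{7}\right) \frac{55}{7} = \left(- \frac{1}{7}\right) \frac{55}{7} = - \frac{55}{49}$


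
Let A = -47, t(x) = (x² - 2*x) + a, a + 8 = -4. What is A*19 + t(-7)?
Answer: -842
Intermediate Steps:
a = -12 (a = -8 - 4 = -12)
t(x) = -12 + x² - 2*x (t(x) = (x² - 2*x) - 12 = -12 + x² - 2*x)
A*19 + t(-7) = -47*19 + (-12 + (-7)² - 2*(-7)) = -893 + (-12 + 49 + 14) = -893 + 51 = -842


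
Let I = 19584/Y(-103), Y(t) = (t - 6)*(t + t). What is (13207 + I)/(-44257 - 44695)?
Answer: -148284781/998664104 ≈ -0.14848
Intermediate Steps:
Y(t) = 2*t*(-6 + t) (Y(t) = (-6 + t)*(2*t) = 2*t*(-6 + t))
I = 9792/11227 (I = 19584/((2*(-103)*(-6 - 103))) = 19584/((2*(-103)*(-109))) = 19584/22454 = 19584*(1/22454) = 9792/11227 ≈ 0.87218)
(13207 + I)/(-44257 - 44695) = (13207 + 9792/11227)/(-44257 - 44695) = (148284781/11227)/(-88952) = (148284781/11227)*(-1/88952) = -148284781/998664104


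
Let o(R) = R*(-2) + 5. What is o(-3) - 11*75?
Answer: -814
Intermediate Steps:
o(R) = 5 - 2*R (o(R) = -2*R + 5 = 5 - 2*R)
o(-3) - 11*75 = (5 - 2*(-3)) - 11*75 = (5 + 6) - 825 = 11 - 825 = -814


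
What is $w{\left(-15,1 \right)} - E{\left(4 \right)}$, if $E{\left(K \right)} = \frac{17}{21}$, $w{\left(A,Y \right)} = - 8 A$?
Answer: $\frac{2503}{21} \approx 119.19$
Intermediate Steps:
$E{\left(K \right)} = \frac{17}{21}$ ($E{\left(K \right)} = 17 \cdot \frac{1}{21} = \frac{17}{21}$)
$w{\left(-15,1 \right)} - E{\left(4 \right)} = \left(-8\right) \left(-15\right) - \frac{17}{21} = 120 - \frac{17}{21} = \frac{2503}{21}$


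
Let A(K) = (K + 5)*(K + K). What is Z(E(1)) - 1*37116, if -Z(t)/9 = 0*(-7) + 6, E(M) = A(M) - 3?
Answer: -37170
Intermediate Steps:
A(K) = 2*K*(5 + K) (A(K) = (5 + K)*(2*K) = 2*K*(5 + K))
E(M) = -3 + 2*M*(5 + M) (E(M) = 2*M*(5 + M) - 3 = -3 + 2*M*(5 + M))
Z(t) = -54 (Z(t) = -9*(0*(-7) + 6) = -9*(0 + 6) = -9*6 = -54)
Z(E(1)) - 1*37116 = -54 - 1*37116 = -54 - 37116 = -37170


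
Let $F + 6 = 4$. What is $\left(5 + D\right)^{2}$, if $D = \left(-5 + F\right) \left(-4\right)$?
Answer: $1089$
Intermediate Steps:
$F = -2$ ($F = -6 + 4 = -2$)
$D = 28$ ($D = \left(-5 - 2\right) \left(-4\right) = \left(-7\right) \left(-4\right) = 28$)
$\left(5 + D\right)^{2} = \left(5 + 28\right)^{2} = 33^{2} = 1089$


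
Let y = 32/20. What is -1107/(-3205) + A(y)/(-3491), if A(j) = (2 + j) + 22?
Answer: 3782489/11188655 ≈ 0.33806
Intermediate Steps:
y = 8/5 (y = 32*(1/20) = 8/5 ≈ 1.6000)
A(j) = 24 + j
-1107/(-3205) + A(y)/(-3491) = -1107/(-3205) + (24 + 8/5)/(-3491) = -1107*(-1/3205) + (128/5)*(-1/3491) = 1107/3205 - 128/17455 = 3782489/11188655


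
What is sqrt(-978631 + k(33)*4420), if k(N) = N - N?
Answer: I*sqrt(978631) ≈ 989.26*I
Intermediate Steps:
k(N) = 0
sqrt(-978631 + k(33)*4420) = sqrt(-978631 + 0*4420) = sqrt(-978631 + 0) = sqrt(-978631) = I*sqrt(978631)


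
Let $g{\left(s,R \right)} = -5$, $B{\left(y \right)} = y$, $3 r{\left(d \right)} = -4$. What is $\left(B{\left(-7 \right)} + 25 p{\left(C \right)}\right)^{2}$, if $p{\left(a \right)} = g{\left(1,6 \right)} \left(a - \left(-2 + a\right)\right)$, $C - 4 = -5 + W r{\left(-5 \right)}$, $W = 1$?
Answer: $66049$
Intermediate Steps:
$r{\left(d \right)} = - \frac{4}{3}$ ($r{\left(d \right)} = \frac{1}{3} \left(-4\right) = - \frac{4}{3}$)
$C = - \frac{7}{3}$ ($C = 4 + \left(-5 + 1 \left(- \frac{4}{3}\right)\right) = 4 - \frac{19}{3} = - \frac{7}{3} \approx -2.3333$)
$p{\left(a \right)} = -10$ ($p{\left(a \right)} = - 5 \left(a - \left(-2 + a\right)\right) = \left(-5\right) 2 = -10$)
$\left(B{\left(-7 \right)} + 25 p{\left(C \right)}\right)^{2} = \left(-7 + 25 \left(-10\right)\right)^{2} = \left(-7 - 250\right)^{2} = \left(-257\right)^{2} = 66049$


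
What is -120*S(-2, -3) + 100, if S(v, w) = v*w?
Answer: -620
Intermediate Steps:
-120*S(-2, -3) + 100 = -(-240)*(-3) + 100 = -120*6 + 100 = -720 + 100 = -620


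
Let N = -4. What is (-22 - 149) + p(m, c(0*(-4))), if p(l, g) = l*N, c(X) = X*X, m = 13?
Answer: -223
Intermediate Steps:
c(X) = X²
p(l, g) = -4*l (p(l, g) = l*(-4) = -4*l)
(-22 - 149) + p(m, c(0*(-4))) = (-22 - 149) - 4*13 = -171 - 52 = -223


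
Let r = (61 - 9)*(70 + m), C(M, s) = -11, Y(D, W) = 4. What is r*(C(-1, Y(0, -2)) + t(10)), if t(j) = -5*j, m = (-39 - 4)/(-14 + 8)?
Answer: -734318/3 ≈ -2.4477e+5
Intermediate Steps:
m = 43/6 (m = -43/(-6) = -43*(-⅙) = 43/6 ≈ 7.1667)
r = 12038/3 (r = (61 - 9)*(70 + 43/6) = 52*(463/6) = 12038/3 ≈ 4012.7)
r*(C(-1, Y(0, -2)) + t(10)) = 12038*(-11 - 5*10)/3 = 12038*(-11 - 50)/3 = (12038/3)*(-61) = -734318/3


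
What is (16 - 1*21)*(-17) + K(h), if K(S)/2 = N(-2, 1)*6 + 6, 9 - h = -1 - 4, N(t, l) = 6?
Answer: 169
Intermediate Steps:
h = 14 (h = 9 - (-1 - 4) = 9 - 1*(-5) = 9 + 5 = 14)
K(S) = 84 (K(S) = 2*(6*6 + 6) = 2*(36 + 6) = 2*42 = 84)
(16 - 1*21)*(-17) + K(h) = (16 - 1*21)*(-17) + 84 = (16 - 21)*(-17) + 84 = -5*(-17) + 84 = 85 + 84 = 169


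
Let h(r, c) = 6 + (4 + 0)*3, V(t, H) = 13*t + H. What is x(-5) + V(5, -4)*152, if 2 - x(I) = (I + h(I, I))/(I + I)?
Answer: 92753/10 ≈ 9275.3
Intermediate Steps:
V(t, H) = H + 13*t
h(r, c) = 18 (h(r, c) = 6 + 4*3 = 6 + 12 = 18)
x(I) = 2 - (18 + I)/(2*I) (x(I) = 2 - (I + 18)/(I + I) = 2 - (18 + I)/(2*I))
x(-5) + V(5, -4)*152 = (3/2 - 9/(-5)) + (-4 + 13*5)*152 = (3/2 - 9*(-⅕)) + (-4 + 65)*152 = (3/2 + 9/5) + 61*152 = 33/10 + 9272 = 92753/10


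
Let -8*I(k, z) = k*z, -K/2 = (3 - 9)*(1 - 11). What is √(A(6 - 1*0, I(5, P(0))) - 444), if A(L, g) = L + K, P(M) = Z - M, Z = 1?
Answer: 3*I*√62 ≈ 23.622*I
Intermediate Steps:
K = -120 (K = -2*(3 - 9)*(1 - 11) = -(-12)*(-10) = -2*60 = -120)
P(M) = 1 - M
I(k, z) = -k*z/8
A(L, g) = -120 + L (A(L, g) = L - 120 = -120 + L)
√(A(6 - 1*0, I(5, P(0))) - 444) = √((-120 + (6 - 1*0)) - 444) = √((-120 + (6 + 0)) - 444) = √((-120 + 6) - 444) = √(-114 - 444) = √(-558) = 3*I*√62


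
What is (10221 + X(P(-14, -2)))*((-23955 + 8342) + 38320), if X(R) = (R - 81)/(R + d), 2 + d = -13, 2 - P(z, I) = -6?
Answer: 1626275340/7 ≈ 2.3233e+8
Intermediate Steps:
P(z, I) = 8 (P(z, I) = 2 - 1*(-6) = 2 + 6 = 8)
d = -15 (d = -2 - 13 = -15)
X(R) = (-81 + R)/(-15 + R) (X(R) = (R - 81)/(R - 15) = (-81 + R)/(-15 + R))
(10221 + X(P(-14, -2)))*((-23955 + 8342) + 38320) = (10221 + (-81 + 8)/(-15 + 8))*((-23955 + 8342) + 38320) = (10221 - 73/(-7))*(-15613 + 38320) = (10221 - 1/7*(-73))*22707 = (10221 + 73/7)*22707 = (71620/7)*22707 = 1626275340/7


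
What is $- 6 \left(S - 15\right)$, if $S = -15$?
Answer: $180$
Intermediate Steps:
$- 6 \left(S - 15\right) = - 6 \left(-15 - 15\right) = \left(-6\right) \left(-30\right) = 180$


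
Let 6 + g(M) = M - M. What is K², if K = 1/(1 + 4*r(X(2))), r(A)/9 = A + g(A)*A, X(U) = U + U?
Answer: 1/516961 ≈ 1.9344e-6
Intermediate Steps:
X(U) = 2*U
g(M) = -6 (g(M) = -6 + (M - M) = -6 + 0 = -6)
r(A) = -45*A (r(A) = 9*(A - 6*A) = 9*(-5*A) = -45*A)
K = -1/719 (K = 1/(1 + 4*(-90*2)) = 1/(1 + 4*(-45*4)) = 1/(1 + 4*(-180)) = 1/(1 - 720) = 1/(-719) = -1/719 ≈ -0.0013908)
K² = (-1/719)² = 1/516961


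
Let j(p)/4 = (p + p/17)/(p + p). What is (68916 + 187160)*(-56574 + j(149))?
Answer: -246273922872/17 ≈ -1.4487e+10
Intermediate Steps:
j(p) = 36/17 (j(p) = 4*((p + p/17)/(p + p)) = 4*((p + p*(1/17))/((2*p))) = 4*((p + p/17)*(1/(2*p))) = 4*((18*p/17)*(1/(2*p))) = 4*(9/17) = 36/17)
(68916 + 187160)*(-56574 + j(149)) = (68916 + 187160)*(-56574 + 36/17) = 256076*(-961722/17) = -246273922872/17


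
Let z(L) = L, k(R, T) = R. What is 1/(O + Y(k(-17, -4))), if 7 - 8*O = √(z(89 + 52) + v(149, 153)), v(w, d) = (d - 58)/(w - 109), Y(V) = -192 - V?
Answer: -89152/15522445 + 16*√2294/15522445 ≈ -0.0056941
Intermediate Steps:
v(w, d) = (-58 + d)/(-109 + w)
O = 7/8 - √2294/32 (O = 7/8 - √((89 + 52) + (-58 + 153)/(-109 + 149))/8 = 7/8 - √(141 + 95/40)/8 = 7/8 - √(141 + (1/40)*95)/8 = 7/8 - √(141 + 19/8)/8 = 7/8 - √2294/32 ≈ -0.62174)
1/(O + Y(k(-17, -4))) = 1/((7/8 - √2294/32) + (-192 - 1*(-17))) = 1/((7/8 - √2294/32) + (-192 + 17)) = 1/((7/8 - √2294/32) - 175) = 1/(-1393/8 - √2294/32)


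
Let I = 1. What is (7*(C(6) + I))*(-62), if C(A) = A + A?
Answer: -5642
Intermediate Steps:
C(A) = 2*A
(7*(C(6) + I))*(-62) = (7*(2*6 + 1))*(-62) = (7*(12 + 1))*(-62) = (7*13)*(-62) = 91*(-62) = -5642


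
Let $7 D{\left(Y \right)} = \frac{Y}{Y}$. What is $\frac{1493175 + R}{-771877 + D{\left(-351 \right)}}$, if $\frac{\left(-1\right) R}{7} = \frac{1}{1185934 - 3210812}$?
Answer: $- \frac{21164480453599}{10940695267164} \approx -1.9345$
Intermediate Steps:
$R = \frac{7}{2024878}$ ($R = - \frac{7}{1185934 - 3210812} = - \frac{7}{-2024878} = \left(-7\right) \left(- \frac{1}{2024878}\right) = \frac{7}{2024878} \approx 3.457 \cdot 10^{-6}$)
$D{\left(Y \right)} = \frac{1}{7}$ ($D{\left(Y \right)} = \frac{Y \frac{1}{Y}}{7} = \frac{1}{7} \cdot 1 = \frac{1}{7}$)
$\frac{1493175 + R}{-771877 + D{\left(-351 \right)}} = \frac{1493175 + \frac{7}{2024878}}{-771877 + \frac{1}{7}} = \frac{3023497207657}{2024878 \left(- \frac{5403138}{7}\right)} = \frac{3023497207657}{2024878} \left(- \frac{7}{5403138}\right) = - \frac{21164480453599}{10940695267164}$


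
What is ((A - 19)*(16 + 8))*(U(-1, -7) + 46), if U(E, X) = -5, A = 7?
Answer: -11808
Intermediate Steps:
((A - 19)*(16 + 8))*(U(-1, -7) + 46) = ((7 - 19)*(16 + 8))*(-5 + 46) = -12*24*41 = -288*41 = -11808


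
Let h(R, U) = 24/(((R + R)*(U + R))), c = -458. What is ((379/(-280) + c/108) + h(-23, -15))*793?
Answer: -14620288033/3303720 ≈ -4425.4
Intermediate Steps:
h(R, U) = 12/(R*(R + U)) (h(R, U) = 24/(((2*R)*(R + U))) = 24/((2*R*(R + U))) = 24*(1/(2*R*(R + U))) = 12/(R*(R + U)))
((379/(-280) + c/108) + h(-23, -15))*793 = ((379/(-280) - 458/108) + 12/(-23*(-23 - 15)))*793 = ((379*(-1/280) - 458*1/108) + 12*(-1/23)/(-38))*793 = ((-379/280 - 229/54) + 12*(-1/23)*(-1/38))*793 = (-42293/7560 + 6/437)*793 = -18436681/3303720*793 = -14620288033/3303720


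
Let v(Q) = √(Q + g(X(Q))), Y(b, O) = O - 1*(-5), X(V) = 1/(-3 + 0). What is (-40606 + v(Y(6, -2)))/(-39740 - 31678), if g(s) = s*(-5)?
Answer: 20303/35709 - √42/214254 ≈ 0.56854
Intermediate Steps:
X(V) = -⅓ (X(V) = 1/(-3) = -⅓)
g(s) = -5*s
Y(b, O) = 5 + O (Y(b, O) = O + 5 = 5 + O)
v(Q) = √(5/3 + Q) (v(Q) = √(Q - 5*(-⅓)) = √(Q + 5/3) = √(5/3 + Q))
(-40606 + v(Y(6, -2)))/(-39740 - 31678) = (-40606 + √(15 + 9*(5 - 2))/3)/(-39740 - 31678) = (-40606 + √(15 + 9*3)/3)/(-71418) = (-40606 + √(15 + 27)/3)*(-1/71418) = (-40606 + √42/3)*(-1/71418) = 20303/35709 - √42/214254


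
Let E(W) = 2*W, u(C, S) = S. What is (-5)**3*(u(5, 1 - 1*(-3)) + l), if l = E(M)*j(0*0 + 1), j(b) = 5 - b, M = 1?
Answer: -1500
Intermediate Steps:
l = 8 (l = (2*1)*(5 - (0*0 + 1)) = 2*(5 - (0 + 1)) = 2*(5 - 1*1) = 2*(5 - 1) = 2*4 = 8)
(-5)**3*(u(5, 1 - 1*(-3)) + l) = (-5)**3*((1 - 1*(-3)) + 8) = -125*((1 + 3) + 8) = -125*(4 + 8) = -125*12 = -1500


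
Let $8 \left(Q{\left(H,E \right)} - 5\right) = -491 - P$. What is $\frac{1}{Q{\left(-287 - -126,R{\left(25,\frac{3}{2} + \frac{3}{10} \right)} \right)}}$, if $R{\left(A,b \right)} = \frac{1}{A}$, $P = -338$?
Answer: $- \frac{8}{113} \approx -0.070796$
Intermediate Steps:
$Q{\left(H,E \right)} = - \frac{113}{8}$ ($Q{\left(H,E \right)} = 5 + \frac{-491 - -338}{8} = 5 + \frac{-491 + 338}{8} = 5 + \frac{1}{8} \left(-153\right) = 5 - \frac{153}{8} = - \frac{113}{8}$)
$\frac{1}{Q{\left(-287 - -126,R{\left(25,\frac{3}{2} + \frac{3}{10} \right)} \right)}} = \frac{1}{- \frac{113}{8}} = - \frac{8}{113}$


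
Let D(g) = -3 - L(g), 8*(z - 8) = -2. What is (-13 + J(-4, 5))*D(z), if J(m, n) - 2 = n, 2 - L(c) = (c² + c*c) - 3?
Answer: -2691/4 ≈ -672.75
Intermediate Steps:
z = 31/4 (z = 8 + (⅛)*(-2) = 8 - ¼ = 31/4 ≈ 7.7500)
L(c) = 5 - 2*c² (L(c) = 2 - ((c² + c*c) - 3) = 2 - ((c² + c²) - 3) = 2 - (2*c² - 3) = 2 - (-3 + 2*c²) = 2 + (3 - 2*c²) = 5 - 2*c²)
D(g) = -8 + 2*g² (D(g) = -3 - (5 - 2*g²) = -3 + (-5 + 2*g²) = -8 + 2*g²)
J(m, n) = 2 + n
(-13 + J(-4, 5))*D(z) = (-13 + (2 + 5))*(-8 + 2*(31/4)²) = (-13 + 7)*(-8 + 2*(961/16)) = -6*(-8 + 961/8) = -6*897/8 = -2691/4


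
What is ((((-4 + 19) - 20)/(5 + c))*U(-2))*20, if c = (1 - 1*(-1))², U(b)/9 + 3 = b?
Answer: 500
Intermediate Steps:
U(b) = -27 + 9*b
c = 4 (c = (1 + 1)² = 2² = 4)
((((-4 + 19) - 20)/(5 + c))*U(-2))*20 = ((((-4 + 19) - 20)/(5 + 4))*(-27 + 9*(-2)))*20 = (((15 - 20)/9)*(-27 - 18))*20 = (-5*⅑*(-45))*20 = -5/9*(-45)*20 = 25*20 = 500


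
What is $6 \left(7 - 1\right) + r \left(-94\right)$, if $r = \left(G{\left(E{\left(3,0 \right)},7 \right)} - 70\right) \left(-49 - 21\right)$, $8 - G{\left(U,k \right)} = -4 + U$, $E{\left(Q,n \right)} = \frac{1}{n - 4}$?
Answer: $-379959$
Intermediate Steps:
$E{\left(Q,n \right)} = \frac{1}{-4 + n}$
$G{\left(U,k \right)} = 12 - U$ ($G{\left(U,k \right)} = 8 - \left(-4 + U\right) = 12 - U$)
$r = \frac{8085}{2}$ ($r = \left(\left(12 - \frac{1}{-4 + 0}\right) - 70\right) \left(-49 - 21\right) = \left(\left(12 - \frac{1}{-4}\right) - 70\right) \left(-70\right) = \left(\left(12 - - \frac{1}{4}\right) - 70\right) \left(-70\right) = \left(\left(12 + \frac{1}{4}\right) - 70\right) \left(-70\right) = \left(\frac{49}{4} - 70\right) \left(-70\right) = \left(- \frac{231}{4}\right) \left(-70\right) = \frac{8085}{2} \approx 4042.5$)
$6 \left(7 - 1\right) + r \left(-94\right) = 6 \left(7 - 1\right) + \frac{8085}{2} \left(-94\right) = 6 \cdot 6 - 379995 = 36 - 379995 = -379959$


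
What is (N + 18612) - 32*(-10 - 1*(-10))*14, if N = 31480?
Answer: 50092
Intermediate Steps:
(N + 18612) - 32*(-10 - 1*(-10))*14 = (31480 + 18612) - 32*(-10 - 1*(-10))*14 = 50092 - 32*(-10 + 10)*14 = 50092 - 32*0*14 = 50092 + 0*14 = 50092 + 0 = 50092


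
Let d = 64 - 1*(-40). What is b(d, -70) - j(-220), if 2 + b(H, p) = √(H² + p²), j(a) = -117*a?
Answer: -25742 + 2*√3929 ≈ -25617.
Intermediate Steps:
d = 104 (d = 64 + 40 = 104)
b(H, p) = -2 + √(H² + p²)
b(d, -70) - j(-220) = (-2 + √(104² + (-70)²)) - (-117)*(-220) = (-2 + √(10816 + 4900)) - 1*25740 = (-2 + √15716) - 25740 = (-2 + 2*√3929) - 25740 = -25742 + 2*√3929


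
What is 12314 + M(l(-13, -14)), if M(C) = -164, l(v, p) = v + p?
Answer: 12150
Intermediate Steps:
l(v, p) = p + v
12314 + M(l(-13, -14)) = 12314 - 164 = 12150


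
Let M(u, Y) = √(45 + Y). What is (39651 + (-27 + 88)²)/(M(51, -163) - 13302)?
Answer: -288467172/88471661 - 21686*I*√118/88471661 ≈ -3.2606 - 0.0026627*I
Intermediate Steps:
(39651 + (-27 + 88)²)/(M(51, -163) - 13302) = (39651 + (-27 + 88)²)/(√(45 - 163) - 13302) = (39651 + 61²)/(√(-118) - 13302) = (39651 + 3721)/(I*√118 - 13302) = 43372/(-13302 + I*√118)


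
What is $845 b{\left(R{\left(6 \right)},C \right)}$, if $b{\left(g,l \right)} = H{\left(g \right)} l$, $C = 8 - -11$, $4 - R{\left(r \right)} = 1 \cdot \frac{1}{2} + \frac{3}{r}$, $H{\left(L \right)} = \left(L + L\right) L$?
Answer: $288990$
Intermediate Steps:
$H{\left(L \right)} = 2 L^{2}$ ($H{\left(L \right)} = 2 L L = 2 L^{2}$)
$R{\left(r \right)} = \frac{7}{2} - \frac{3}{r}$ ($R{\left(r \right)} = 4 - \left(1 \cdot \frac{1}{2} + \frac{3}{r}\right) = 4 - \left(\frac{1}{2} + \frac{3}{r}\right) = \frac{7}{2} - \frac{3}{r}$)
$C = 19$ ($C = 8 + 11 = 19$)
$b{\left(g,l \right)} = 2 l g^{2}$ ($b{\left(g,l \right)} = 2 g^{2} l = 2 l g^{2}$)
$845 b{\left(R{\left(6 \right)},C \right)} = 845 \cdot 2 \cdot 19 \left(\frac{7}{2} - \frac{3}{6}\right)^{2} = 845 \cdot 2 \cdot 19 \left(\frac{7}{2} - \frac{1}{2}\right)^{2} = 845 \cdot 2 \cdot 19 \cdot 3^{2} = 845 \cdot 2 \cdot 19 \cdot 9 = 845 \cdot 342 = 288990$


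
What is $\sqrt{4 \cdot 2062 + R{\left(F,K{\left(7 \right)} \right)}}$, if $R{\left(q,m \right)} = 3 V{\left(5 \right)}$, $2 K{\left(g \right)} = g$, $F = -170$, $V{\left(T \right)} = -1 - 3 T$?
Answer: $10 \sqrt{82} \approx 90.554$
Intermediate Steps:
$K{\left(g \right)} = \frac{g}{2}$
$R{\left(q,m \right)} = -48$ ($R{\left(q,m \right)} = 3 \left(-1 - 15\right) = 3 \left(-16\right) = -48$)
$\sqrt{4 \cdot 2062 + R{\left(F,K{\left(7 \right)} \right)}} = \sqrt{4 \cdot 2062 - 48} = \sqrt{8248 - 48} = \sqrt{8200} = 10 \sqrt{82}$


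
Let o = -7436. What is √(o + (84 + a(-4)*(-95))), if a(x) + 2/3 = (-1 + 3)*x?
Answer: I*√58758/3 ≈ 80.8*I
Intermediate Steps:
a(x) = -⅔ + 2*x (a(x) = -⅔ + (-1 + 3)*x = -⅔ + 2*x)
√(o + (84 + a(-4)*(-95))) = √(-7436 + (84 + (-⅔ + 2*(-4))*(-95))) = √(-7436 + (84 + (-⅔ - 8)*(-95))) = √(-7436 + (84 - 26/3*(-95))) = √(-7436 + (84 + 2470/3)) = √(-7436 + 2722/3) = √(-19586/3) = I*√58758/3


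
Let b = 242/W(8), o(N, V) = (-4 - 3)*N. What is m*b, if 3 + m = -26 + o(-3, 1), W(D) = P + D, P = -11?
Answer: 1936/3 ≈ 645.33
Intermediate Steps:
o(N, V) = -7*N
W(D) = -11 + D
b = -242/3 (b = 242/(-11 + 8) = 242/(-3) = 242*(-⅓) = -242/3 ≈ -80.667)
m = -8 (m = -3 + (-26 - 7*(-3)) = -3 + (-26 + 21) = -3 - 5 = -8)
m*b = -8*(-242/3) = 1936/3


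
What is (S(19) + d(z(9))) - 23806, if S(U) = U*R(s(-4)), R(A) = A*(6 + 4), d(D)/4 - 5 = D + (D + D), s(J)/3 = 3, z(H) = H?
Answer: -21968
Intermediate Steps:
s(J) = 9 (s(J) = 3*3 = 9)
d(D) = 20 + 12*D (d(D) = 20 + 4*(D + (D + D)) = 20 + 4*(D + 2*D) = 20 + 4*(3*D) = 20 + 12*D)
R(A) = 10*A (R(A) = A*10 = 10*A)
S(U) = 90*U (S(U) = U*(10*9) = U*90 = 90*U)
(S(19) + d(z(9))) - 23806 = (90*19 + (20 + 12*9)) - 23806 = (1710 + (20 + 108)) - 23806 = (1710 + 128) - 23806 = 1838 - 23806 = -21968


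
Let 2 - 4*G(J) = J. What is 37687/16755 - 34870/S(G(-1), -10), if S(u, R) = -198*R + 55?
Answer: -9228251/619935 ≈ -14.886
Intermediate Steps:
G(J) = 1/2 - J/4
S(u, R) = 55 - 198*R
37687/16755 - 34870/S(G(-1), -10) = 37687/16755 - 34870/(55 - 198*(-10)) = 37687*(1/16755) - 34870/(55 + 1980) = 37687/16755 - 34870/2035 = 37687/16755 - 34870*1/2035 = 37687/16755 - 634/37 = -9228251/619935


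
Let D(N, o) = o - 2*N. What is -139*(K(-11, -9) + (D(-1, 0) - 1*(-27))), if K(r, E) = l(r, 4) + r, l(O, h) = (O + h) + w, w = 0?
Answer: -1529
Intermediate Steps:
l(O, h) = O + h (l(O, h) = (O + h) + 0 = O + h)
K(r, E) = 4 + 2*r (K(r, E) = (r + 4) + r = (4 + r) + r = 4 + 2*r)
-139*(K(-11, -9) + (D(-1, 0) - 1*(-27))) = -139*((4 + 2*(-11)) + ((0 - 2*(-1)) - 1*(-27))) = -139*((4 - 22) + ((0 + 2) + 27)) = -139*(-18 + (2 + 27)) = -139*(-18 + 29) = -139*11 = -1529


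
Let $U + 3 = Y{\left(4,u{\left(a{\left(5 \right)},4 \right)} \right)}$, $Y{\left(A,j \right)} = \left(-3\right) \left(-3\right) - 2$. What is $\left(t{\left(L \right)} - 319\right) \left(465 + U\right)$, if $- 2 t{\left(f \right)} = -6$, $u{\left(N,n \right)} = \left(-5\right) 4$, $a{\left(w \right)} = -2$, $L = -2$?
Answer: $-148204$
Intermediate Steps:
$u{\left(N,n \right)} = -20$
$Y{\left(A,j \right)} = 7$ ($Y{\left(A,j \right)} = 9 - 2 = 7$)
$U = 4$ ($U = -3 + 7 = 4$)
$t{\left(f \right)} = 3$ ($t{\left(f \right)} = \left(- \frac{1}{2}\right) \left(-6\right) = 3$)
$\left(t{\left(L \right)} - 319\right) \left(465 + U\right) = \left(3 - 319\right) \left(465 + 4\right) = \left(-316\right) 469 = -148204$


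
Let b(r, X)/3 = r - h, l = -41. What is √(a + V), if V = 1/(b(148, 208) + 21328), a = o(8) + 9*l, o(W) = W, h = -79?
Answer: 4*I*√10929185202/22009 ≈ 19.0*I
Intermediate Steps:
b(r, X) = 237 + 3*r (b(r, X) = 3*(r - 1*(-79)) = 3*(r + 79) = 3*(79 + r) = 237 + 3*r)
a = -361 (a = 8 + 9*(-41) = 8 - 369 = -361)
V = 1/22009 (V = 1/((237 + 3*148) + 21328) = 1/((237 + 444) + 21328) = 1/(681 + 21328) = 1/22009 ≈ 4.5436e-5)
√(a + V) = √(-361 + 1/22009) = √(-7945248/22009) = 4*I*√10929185202/22009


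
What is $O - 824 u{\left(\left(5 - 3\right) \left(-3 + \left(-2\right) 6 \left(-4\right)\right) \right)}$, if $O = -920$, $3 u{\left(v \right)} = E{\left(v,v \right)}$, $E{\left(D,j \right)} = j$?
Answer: $-25640$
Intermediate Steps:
$u{\left(v \right)} = \frac{v}{3}$
$O - 824 u{\left(\left(5 - 3\right) \left(-3 + \left(-2\right) 6 \left(-4\right)\right) \right)} = -920 - 824 \frac{\left(5 - 3\right) \left(-3 + \left(-2\right) 6 \left(-4\right)\right)}{3} = -920 - 824 \frac{2 \left(-3 - -48\right)}{3} = -920 - 824 \frac{2 \left(-3 + 48\right)}{3} = -920 - 824 \frac{2 \cdot 45}{3} = -920 - 824 \cdot \frac{1}{3} \cdot 90 = -920 - 24720 = -25640$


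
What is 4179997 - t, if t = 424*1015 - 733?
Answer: 3750370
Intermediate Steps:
t = 429627 (t = 430360 - 733 = 429627)
4179997 - t = 4179997 - 1*429627 = 4179997 - 429627 = 3750370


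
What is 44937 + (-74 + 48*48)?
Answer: 47167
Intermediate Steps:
44937 + (-74 + 48*48) = 44937 + (-74 + 2304) = 44937 + 2230 = 47167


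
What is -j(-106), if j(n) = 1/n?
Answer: 1/106 ≈ 0.0094340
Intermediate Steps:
-j(-106) = -1/(-106) = -1*(-1/106) = 1/106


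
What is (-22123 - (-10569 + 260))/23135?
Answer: -11814/23135 ≈ -0.51065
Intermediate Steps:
(-22123 - (-10569 + 260))/23135 = (-22123 - 1*(-10309))*(1/23135) = (-22123 + 10309)*(1/23135) = -11814*1/23135 = -11814/23135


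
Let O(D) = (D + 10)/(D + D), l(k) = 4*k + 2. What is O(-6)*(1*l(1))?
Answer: -2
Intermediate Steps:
l(k) = 2 + 4*k
O(D) = (10 + D)/(2*D) (O(D) = (10 + D)/((2*D)) = (10 + D)*(1/(2*D)) = (10 + D)/(2*D))
O(-6)*(1*l(1)) = ((½)*(10 - 6)/(-6))*(1*(2 + 4*1)) = ((½)*(-⅙)*4)*(1*(2 + 4)) = -6/3 = -⅓*6 = -2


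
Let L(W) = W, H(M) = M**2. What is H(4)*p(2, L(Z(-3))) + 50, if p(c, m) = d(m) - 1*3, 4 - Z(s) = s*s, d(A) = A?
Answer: -78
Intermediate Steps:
Z(s) = 4 - s**2 (Z(s) = 4 - s*s = 4 - s**2)
p(c, m) = -3 + m (p(c, m) = m - 1*3 = m - 3 = -3 + m)
H(4)*p(2, L(Z(-3))) + 50 = 4**2*(-3 + (4 - 1*(-3)**2)) + 50 = 16*(-3 + (4 - 1*9)) + 50 = 16*(-3 + (4 - 9)) + 50 = 16*(-3 - 5) + 50 = 16*(-8) + 50 = -128 + 50 = -78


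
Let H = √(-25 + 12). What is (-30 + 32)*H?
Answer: 2*I*√13 ≈ 7.2111*I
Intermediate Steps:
H = I*√13 (H = √(-13) = I*√13 ≈ 3.6056*I)
(-30 + 32)*H = (-30 + 32)*(I*√13) = 2*(I*√13) = 2*I*√13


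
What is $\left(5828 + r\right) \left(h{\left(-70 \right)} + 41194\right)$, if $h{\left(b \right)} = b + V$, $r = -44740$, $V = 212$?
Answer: $-1608466432$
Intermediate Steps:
$h{\left(b \right)} = 212 + b$ ($h{\left(b \right)} = b + 212 = 212 + b$)
$\left(5828 + r\right) \left(h{\left(-70 \right)} + 41194\right) = \left(5828 - 44740\right) \left(\left(212 - 70\right) + 41194\right) = - 38912 \left(142 + 41194\right) = \left(-38912\right) 41336 = -1608466432$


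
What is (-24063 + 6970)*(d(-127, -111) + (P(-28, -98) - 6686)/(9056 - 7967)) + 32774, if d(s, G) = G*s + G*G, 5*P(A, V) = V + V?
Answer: -2458006625282/5445 ≈ -4.5142e+8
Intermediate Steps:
P(A, V) = 2*V/5 (P(A, V) = (V + V)/5 = (2*V)/5 = 2*V/5)
d(s, G) = G**2 + G*s (d(s, G) = G*s + G**2 = G**2 + G*s)
(-24063 + 6970)*(d(-127, -111) + (P(-28, -98) - 6686)/(9056 - 7967)) + 32774 = (-24063 + 6970)*(-111*(-111 - 127) + ((2/5)*(-98) - 6686)/(9056 - 7967)) + 32774 = -17093*(-111*(-238) + (-196/5 - 6686)/1089) + 32774 = -17093*(26418 - 33626/5*1/1089) + 32774 = -17093*(26418 - 33626/5445) + 32774 = -17093*143812384/5445 + 32774 = -2458185079712/5445 + 32774 = -2458006625282/5445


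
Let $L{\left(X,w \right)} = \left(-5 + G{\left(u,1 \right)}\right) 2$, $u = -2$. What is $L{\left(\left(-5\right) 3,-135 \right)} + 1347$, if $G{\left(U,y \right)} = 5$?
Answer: $1347$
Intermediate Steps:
$L{\left(X,w \right)} = 0$ ($L{\left(X,w \right)} = \left(-5 + 5\right) 2 = 0 \cdot 2 = 0$)
$L{\left(\left(-5\right) 3,-135 \right)} + 1347 = 0 + 1347 = 1347$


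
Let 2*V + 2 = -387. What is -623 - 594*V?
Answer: 114910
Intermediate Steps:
V = -389/2 (V = -1 + (½)*(-387) = -1 - 387/2 = -389/2 ≈ -194.50)
-623 - 594*V = -623 - 594*(-389/2) = -623 + 115533 = 114910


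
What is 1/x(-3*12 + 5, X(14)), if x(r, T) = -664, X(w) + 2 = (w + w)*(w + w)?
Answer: -1/664 ≈ -0.0015060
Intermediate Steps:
X(w) = -2 + 4*w² (X(w) = -2 + (w + w)*(w + w) = -2 + (2*w)*(2*w) = -2 + 4*w²)
1/x(-3*12 + 5, X(14)) = 1/(-664) = -1/664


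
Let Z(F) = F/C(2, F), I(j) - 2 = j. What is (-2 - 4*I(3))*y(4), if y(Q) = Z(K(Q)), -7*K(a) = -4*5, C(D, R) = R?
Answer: -22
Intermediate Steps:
I(j) = 2 + j
K(a) = 20/7 (K(a) = -(-4)*5/7 = -⅐*(-20) = 20/7)
Z(F) = 1 (Z(F) = F/F = 1)
y(Q) = 1
(-2 - 4*I(3))*y(4) = (-2 - 4*(2 + 3))*1 = (-2 - 4*5)*1 = (-2 - 20)*1 = -22*1 = -22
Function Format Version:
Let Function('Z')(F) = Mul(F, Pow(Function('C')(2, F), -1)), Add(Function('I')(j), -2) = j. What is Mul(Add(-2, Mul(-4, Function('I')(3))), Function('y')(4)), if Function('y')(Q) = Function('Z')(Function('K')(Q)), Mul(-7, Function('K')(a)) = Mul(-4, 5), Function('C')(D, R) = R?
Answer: -22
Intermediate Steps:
Function('I')(j) = Add(2, j)
Function('K')(a) = Rational(20, 7) (Function('K')(a) = Mul(Rational(-1, 7), Mul(-4, 5)) = Mul(Rational(-1, 7), -20) = Rational(20, 7))
Function('Z')(F) = 1 (Function('Z')(F) = Mul(F, Pow(F, -1)) = 1)
Function('y')(Q) = 1
Mul(Add(-2, Mul(-4, Function('I')(3))), Function('y')(4)) = Mul(Add(-2, Mul(-4, Add(2, 3))), 1) = Mul(Add(-2, Mul(-4, 5)), 1) = Mul(Add(-2, -20), 1) = Mul(-22, 1) = -22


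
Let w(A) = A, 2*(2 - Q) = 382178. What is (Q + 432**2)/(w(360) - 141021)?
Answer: 4463/140661 ≈ 0.031729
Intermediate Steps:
Q = -191087 (Q = 2 - 1/2*382178 = 2 - 191089 = -191087)
(Q + 432**2)/(w(360) - 141021) = (-191087 + 432**2)/(360 - 141021) = (-191087 + 186624)/(-140661) = -4463*(-1/140661) = 4463/140661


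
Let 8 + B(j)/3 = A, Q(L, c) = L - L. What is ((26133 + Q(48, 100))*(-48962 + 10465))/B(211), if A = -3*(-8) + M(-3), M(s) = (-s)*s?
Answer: -335347367/7 ≈ -4.7907e+7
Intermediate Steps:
Q(L, c) = 0
M(s) = -s²
A = 15 (A = -3*(-8) - 1*(-3)² = 24 - 1*9 = 24 - 9 = 15)
B(j) = 21 (B(j) = -24 + 3*15 = -24 + 45 = 21)
((26133 + Q(48, 100))*(-48962 + 10465))/B(211) = ((26133 + 0)*(-48962 + 10465))/21 = (26133*(-38497))*(1/21) = -1006042101*1/21 = -335347367/7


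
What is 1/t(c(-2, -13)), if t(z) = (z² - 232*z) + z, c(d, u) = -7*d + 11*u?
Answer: 1/46440 ≈ 2.1533e-5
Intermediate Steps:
t(z) = z² - 231*z
1/t(c(-2, -13)) = 1/((-7*(-2) + 11*(-13))*(-231 + (-7*(-2) + 11*(-13)))) = 1/((14 - 143)*(-231 + (14 - 143))) = 1/(-129*(-231 - 129)) = 1/(-129*(-360)) = 1/46440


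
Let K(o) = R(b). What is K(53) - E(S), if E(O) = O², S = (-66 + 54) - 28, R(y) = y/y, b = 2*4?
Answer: -1599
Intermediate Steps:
b = 8
R(y) = 1
K(o) = 1
S = -40 (S = -12 - 28 = -40)
K(53) - E(S) = 1 - 1*(-40)² = 1 - 1*1600 = 1 - 1600 = -1599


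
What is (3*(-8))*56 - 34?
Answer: -1378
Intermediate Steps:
(3*(-8))*56 - 34 = -24*56 - 34 = -1344 - 34 = -1378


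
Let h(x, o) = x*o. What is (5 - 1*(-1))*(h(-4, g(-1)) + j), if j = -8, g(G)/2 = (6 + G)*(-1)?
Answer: 192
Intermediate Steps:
g(G) = -12 - 2*G (g(G) = 2*((6 + G)*(-1)) = 2*(-6 - G) = -12 - 2*G)
h(x, o) = o*x
(5 - 1*(-1))*(h(-4, g(-1)) + j) = (5 - 1*(-1))*((-12 - 2*(-1))*(-4) - 8) = (5 + 1)*((-12 + 2)*(-4) - 8) = 6*(-10*(-4) - 8) = 6*(40 - 8) = 6*32 = 192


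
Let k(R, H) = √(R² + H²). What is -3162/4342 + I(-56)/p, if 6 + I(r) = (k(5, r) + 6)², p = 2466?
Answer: 3028915/5353686 + 2*√3161/411 ≈ 0.83935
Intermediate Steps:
k(R, H) = √(H² + R²)
I(r) = -6 + (6 + √(25 + r²))² (I(r) = -6 + (√(r² + 5²) + 6)² = -6 + (√(r² + 25) + 6)² = -6 + (√(25 + r²) + 6)² = -6 + (6 + √(25 + r²))²)
-3162/4342 + I(-56)/p = -3162/4342 + (-6 + (6 + √(25 + (-56)²))²)/2466 = -3162*1/4342 + (-6 + (6 + √(25 + 3136))²)*(1/2466) = -1581/2171 + (-6 + (6 + √3161)²)*(1/2466) = -1581/2171 + (-1/411 + (6 + √3161)²/2466) = -651962/892281 + (6 + √3161)²/2466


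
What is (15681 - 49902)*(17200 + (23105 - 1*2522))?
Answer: -1292972043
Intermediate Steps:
(15681 - 49902)*(17200 + (23105 - 1*2522)) = -34221*(17200 + (23105 - 2522)) = -34221*(17200 + 20583) = -34221*37783 = -1292972043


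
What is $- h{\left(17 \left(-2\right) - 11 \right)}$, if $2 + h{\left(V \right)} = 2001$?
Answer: $-1999$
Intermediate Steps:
$h{\left(V \right)} = 1999$ ($h{\left(V \right)} = -2 + 2001 = 1999$)
$- h{\left(17 \left(-2\right) - 11 \right)} = \left(-1\right) 1999 = -1999$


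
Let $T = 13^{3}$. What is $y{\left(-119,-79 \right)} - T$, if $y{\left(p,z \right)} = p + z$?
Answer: $-2395$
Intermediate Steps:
$T = 2197$
$y{\left(-119,-79 \right)} - T = \left(-119 - 79\right) - 2197 = -198 - 2197 = -2395$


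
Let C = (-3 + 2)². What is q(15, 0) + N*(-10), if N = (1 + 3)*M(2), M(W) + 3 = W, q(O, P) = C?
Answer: 41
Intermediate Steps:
C = 1 (C = (-1)² = 1)
q(O, P) = 1
M(W) = -3 + W
N = -4 (N = (1 + 3)*(-3 + 2) = 4*(-1) = -4)
q(15, 0) + N*(-10) = 1 - 4*(-10) = 1 + 40 = 41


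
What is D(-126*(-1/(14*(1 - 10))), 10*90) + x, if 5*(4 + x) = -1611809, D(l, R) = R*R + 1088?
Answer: 2443611/5 ≈ 4.8872e+5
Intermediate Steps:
D(l, R) = 1088 + R**2 (D(l, R) = R**2 + 1088 = 1088 + R**2)
x = -1611829/5 (x = -4 + (1/5)*(-1611809) = -4 - 1611809/5 = -1611829/5 ≈ -3.2237e+5)
D(-126*(-1/(14*(1 - 10))), 10*90) + x = (1088 + (10*90)**2) - 1611829/5 = (1088 + 900**2) - 1611829/5 = (1088 + 810000) - 1611829/5 = 811088 - 1611829/5 = 2443611/5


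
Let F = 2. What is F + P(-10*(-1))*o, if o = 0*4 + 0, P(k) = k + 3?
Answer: 2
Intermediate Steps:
P(k) = 3 + k
o = 0 (o = 0 + 0 = 0)
F + P(-10*(-1))*o = 2 + (3 - 10*(-1))*0 = 2 + (3 - 2*(-5))*0 = 2 + (3 + 10)*0 = 2 + 13*0 = 2 + 0 = 2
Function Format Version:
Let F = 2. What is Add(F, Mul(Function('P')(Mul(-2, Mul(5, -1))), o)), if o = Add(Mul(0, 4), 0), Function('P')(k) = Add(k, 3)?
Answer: 2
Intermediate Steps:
Function('P')(k) = Add(3, k)
o = 0 (o = Add(0, 0) = 0)
Add(F, Mul(Function('P')(Mul(-2, Mul(5, -1))), o)) = Add(2, Mul(Add(3, Mul(-2, Mul(5, -1))), 0)) = Add(2, Mul(Add(3, Mul(-2, -5)), 0)) = Add(2, Mul(Add(3, 10), 0)) = Add(2, Mul(13, 0)) = Add(2, 0) = 2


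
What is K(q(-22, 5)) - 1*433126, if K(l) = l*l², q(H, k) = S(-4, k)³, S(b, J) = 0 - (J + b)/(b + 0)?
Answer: -113541382143/262144 ≈ -4.3313e+5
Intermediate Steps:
S(b, J) = -(J + b)/b (S(b, J) = 0 - (J + b)/b = -(J + b)/b)
q(H, k) = (-1 + k/4)³ (q(H, k) = ((-k - 1*(-4))/(-4))³ = (-(-k + 4)/4)³ = (-(4 - k)/4)³ = (-1 + k/4)³)
K(l) = l³
K(q(-22, 5)) - 1*433126 = ((-4 + 5)³/64)³ - 1*433126 = ((1/64)*1³)³ - 433126 = ((1/64)*1)³ - 433126 = (1/64)³ - 433126 = 1/262144 - 433126 = -113541382143/262144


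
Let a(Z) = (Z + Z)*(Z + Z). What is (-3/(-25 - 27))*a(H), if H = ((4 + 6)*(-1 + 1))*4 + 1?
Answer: 3/13 ≈ 0.23077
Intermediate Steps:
H = 1 (H = (10*0)*4 + 1 = 0*4 + 1 = 0 + 1 = 1)
a(Z) = 4*Z² (a(Z) = (2*Z)*(2*Z) = 4*Z²)
(-3/(-25 - 27))*a(H) = (-3/(-25 - 27))*(4*1²) = (-3/(-52))*(4*1) = -1/52*(-3)*4 = (3/52)*4 = 3/13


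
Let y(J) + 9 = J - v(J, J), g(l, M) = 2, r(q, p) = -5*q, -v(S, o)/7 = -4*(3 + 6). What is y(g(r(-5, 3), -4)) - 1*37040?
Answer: -37299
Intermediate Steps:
v(S, o) = 252 (v(S, o) = -(-28)*(3 + 6) = -(-28)*9 = -7*(-36) = 252)
y(J) = -261 + J (y(J) = -9 + (J - 1*252) = -9 + (J - 252) = -9 + (-252 + J) = -261 + J)
y(g(r(-5, 3), -4)) - 1*37040 = (-261 + 2) - 1*37040 = -259 - 37040 = -37299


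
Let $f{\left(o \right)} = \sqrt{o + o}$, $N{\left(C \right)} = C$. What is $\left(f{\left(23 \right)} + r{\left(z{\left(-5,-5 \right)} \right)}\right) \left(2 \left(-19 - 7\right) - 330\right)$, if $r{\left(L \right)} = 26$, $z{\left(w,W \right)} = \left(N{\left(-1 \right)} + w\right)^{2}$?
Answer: $-9932 - 382 \sqrt{46} \approx -12523.0$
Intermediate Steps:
$z{\left(w,W \right)} = \left(-1 + w\right)^{2}$
$f{\left(o \right)} = \sqrt{2} \sqrt{o}$ ($f{\left(o \right)} = \sqrt{2 o} = \sqrt{2} \sqrt{o}$)
$\left(f{\left(23 \right)} + r{\left(z{\left(-5,-5 \right)} \right)}\right) \left(2 \left(-19 - 7\right) - 330\right) = \left(\sqrt{2} \sqrt{23} + 26\right) \left(2 \left(-19 - 7\right) - 330\right) = \left(\sqrt{46} + 26\right) \left(2 \left(-26\right) - 330\right) = \left(26 + \sqrt{46}\right) \left(-52 - 330\right) = \left(26 + \sqrt{46}\right) \left(-382\right) = -9932 - 382 \sqrt{46}$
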